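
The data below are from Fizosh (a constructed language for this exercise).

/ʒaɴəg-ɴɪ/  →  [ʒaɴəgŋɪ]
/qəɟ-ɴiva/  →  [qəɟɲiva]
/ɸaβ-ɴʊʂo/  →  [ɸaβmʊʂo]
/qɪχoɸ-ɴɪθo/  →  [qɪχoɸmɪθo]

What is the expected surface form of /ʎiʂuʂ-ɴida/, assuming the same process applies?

The data show progressive place assimilation: /ɴ/ → [ŋ] after /g/; /ɴ/ → [ɲ] after /ɟ/; /ɴ/ → [m] after /β/; /ɴ/ → [m] after /ɸ/. In each pair only place changes, matching the preceding consonant, while manner and voice stay constant.
/ɴ/ is a voiced uvular nasal. The preceding trigger /ʂ/ is retroflex, so /ɴ/ must become retroflex as well.
Changing only its place to retroflex gives [ɳ] — the voiced retroflex nasal.

[ʎiʂuʂɳida]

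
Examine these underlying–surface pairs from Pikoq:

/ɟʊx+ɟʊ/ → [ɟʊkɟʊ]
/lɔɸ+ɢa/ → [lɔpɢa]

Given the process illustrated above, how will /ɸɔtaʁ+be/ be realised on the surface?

[ɸɔtaɢbe]

The data show regressive manner assimilation: /x/ → [k] before /ɟ/; /ɸ/ → [p] before /ɢ/. In each pair only manner changes, matching the following consonant, while place and voice stay constant.
/ʁ/ is a voiced uvular fricative. The following trigger /b/ is a stop, so /ʁ/ must become a stop as well.
Changing only its manner to stop gives [ɢ] — the voiced uvular stop.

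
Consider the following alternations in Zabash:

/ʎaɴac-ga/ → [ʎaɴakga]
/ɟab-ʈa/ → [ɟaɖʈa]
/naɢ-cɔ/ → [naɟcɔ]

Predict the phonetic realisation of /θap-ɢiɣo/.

The data show regressive place assimilation: /c/ → [k] before /g/; /b/ → [ɖ] before /ʈ/; /ɢ/ → [ɟ] before /c/. In each pair only place changes, matching the following consonant, while manner and voice stay constant.
The rule targets /p/ (voiceless bilabial stop), which sits before the trigger /ɢ/ (uvular).
A voiceless uvular stop is [q], so the surface segment is [q].

[θaqɢiɣo]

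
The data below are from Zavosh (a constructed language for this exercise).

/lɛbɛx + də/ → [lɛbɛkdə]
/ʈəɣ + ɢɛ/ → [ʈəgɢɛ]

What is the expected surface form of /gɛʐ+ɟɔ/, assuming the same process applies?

The data show regressive manner assimilation: /x/ → [k] before /d/; /ɣ/ → [g] before /ɢ/. In each pair only manner changes, matching the following consonant, while place and voice stay constant.
The rule targets /ʐ/ (voiced retroflex fricative), which sits before the trigger /ɟ/ (stop).
A voiced retroflex stop is [ɖ], so the surface segment is [ɖ].

[gɛɖɟɔ]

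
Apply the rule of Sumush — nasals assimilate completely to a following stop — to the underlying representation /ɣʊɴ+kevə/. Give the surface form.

[ɣʊkkevə]

/ɴ/ is the segment targeted by the rule; it sits immediately before /k/, so it assimilates completely and surfaces as [k].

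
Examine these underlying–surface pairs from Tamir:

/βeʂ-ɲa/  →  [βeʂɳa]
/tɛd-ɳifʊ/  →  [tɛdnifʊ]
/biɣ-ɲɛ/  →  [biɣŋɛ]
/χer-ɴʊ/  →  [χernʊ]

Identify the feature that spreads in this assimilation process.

place

Comparing underlying and surface forms, /ɲ/ → [ɳ] is the alternation; the neighbouring /ʂ/ is constant.
The change palatal → retroflex matches the place of the preceding /ʂ/, identifying this as place assimilation.
The same holds elsewhere in the data: /ɳ/ → [n] after /d/ (retroflex → alveolar, matching alveolar); /ɲ/ → [ŋ] after /ɣ/ (palatal → velar, matching velar); /ɴ/ → [n] after /r/ (uvular → alveolar, matching alveolar) — only place changes, and always toward the preceding segment.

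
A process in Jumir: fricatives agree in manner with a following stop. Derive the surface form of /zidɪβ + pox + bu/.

[zidɪbpokbu]

/β/ is a voiced bilabial fricative. The following trigger /p/ is a stop, so /β/ must become a stop as well.
Changing only its manner to stop gives [b] — the voiced bilabial stop.
At the second juncture, /x/ likewise becomes [k] adjacent to /b/.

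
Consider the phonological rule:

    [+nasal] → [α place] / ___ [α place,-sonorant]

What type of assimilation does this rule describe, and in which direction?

regressive place assimilation

The shared variable α links the value of the place features (abbreviated [place]) on the target to the same value on the neighbouring segment, so place is the feature that assimilates.
The conditioning segment sits to the right of the focus bar, meaning the trigger follows the segment that changes — regressive assimilation.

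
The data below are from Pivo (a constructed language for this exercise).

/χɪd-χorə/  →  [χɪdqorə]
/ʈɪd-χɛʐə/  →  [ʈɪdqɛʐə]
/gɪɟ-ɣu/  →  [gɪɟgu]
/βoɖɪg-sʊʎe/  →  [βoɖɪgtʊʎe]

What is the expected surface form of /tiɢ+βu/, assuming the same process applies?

The data show progressive manner assimilation: /χ/ → [q] after /d/; /ɣ/ → [g] after /ɟ/; /s/ → [t] after /g/. In each pair only manner changes, matching the preceding consonant, while place and voice stay constant.
/β/ is a voiced bilabial fricative. The preceding trigger /ɢ/ is a stop, so /β/ must become a stop as well.
Changing only its manner to stop gives [b] — the voiced bilabial stop.

[tiɢbu]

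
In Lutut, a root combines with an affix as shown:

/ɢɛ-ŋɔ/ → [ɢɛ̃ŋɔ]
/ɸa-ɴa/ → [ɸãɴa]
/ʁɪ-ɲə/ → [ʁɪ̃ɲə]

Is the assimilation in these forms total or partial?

The vowel /ɛ/ surfaces as nasalised [ɛ̃] next to the following nasal /ŋ/ — it has acquired the [+nasal] feature of its neighbour.
Likewise in the remaining data: /a/ → [ã] before /ɴ/; /ɪ/ → [ɪ̃] before /ɲ/ — each time a vowel is nasalised next to a following nasal.

partial assimilation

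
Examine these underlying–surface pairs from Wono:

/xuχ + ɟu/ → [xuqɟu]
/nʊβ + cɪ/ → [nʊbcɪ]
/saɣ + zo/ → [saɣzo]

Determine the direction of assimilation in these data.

Comparing underlying and surface forms, /χ/ → [q] is the alternation; the neighbouring /ɟ/ is constant.
The change fricative → stop matches the manner of the following /ɟ/, identifying this as manner assimilation.
The other alternating form patterns the same way: /β/ → [b] before /c/ (fricative → stop, matching a stop) — only manner changes, and always toward the following segment.
No alternation appears in [saɣzo]: there the adjacent consonants already agree in manner (/ɣ/ and /z/ are both fricatives), so this form is consistent with the same rule.
Since the segment that changes precedes the conditioning segment, the assimilation is regressive.

regressive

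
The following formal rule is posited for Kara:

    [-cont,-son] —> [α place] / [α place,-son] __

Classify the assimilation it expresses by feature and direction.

The shared variable α links the value of the place features (abbreviated [place]) on the target to the same value on the neighbouring segment, so place is the feature that assimilates.
Since the environment is written before the underscore, the trigger precedes the target; the direction is progressive.

progressive place assimilation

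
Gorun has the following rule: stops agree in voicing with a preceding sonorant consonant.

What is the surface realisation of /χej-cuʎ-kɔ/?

/c/ is a voiceless palatal stop. The preceding trigger /j/ is voiced, so /c/ must become voiced as well.
A voiced palatal stop is [ɟ], so the surface segment is [ɟ].
The same rule applies at the second boundary: /k/ → [g] next to /ʎ/.

[χejɟuʎgɔ]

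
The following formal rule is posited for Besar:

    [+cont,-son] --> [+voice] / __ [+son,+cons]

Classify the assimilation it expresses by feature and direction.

regressive voicing assimilation

The target ([+cont,-son], fricatives) acquires [+voice] next to a sonorant consonant ([+son,+cons]) — it takes on the voicing of its neighbour, so the feature that spreads is voicing.
Since the environment is written after the underscore, the trigger follows the target; the direction is regressive.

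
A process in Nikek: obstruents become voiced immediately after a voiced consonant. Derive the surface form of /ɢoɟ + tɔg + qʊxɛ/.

[ɢoɟdɔgɢʊxɛ]

/t/ is a voiceless alveolar stop. The preceding trigger /ɟ/ is voiced, so /t/ must become voiced as well.
Changing only its voicing to voiced gives [d] — the voiced alveolar stop.
The same rule applies at the second boundary: /q/ → [ɢ] next to /g/.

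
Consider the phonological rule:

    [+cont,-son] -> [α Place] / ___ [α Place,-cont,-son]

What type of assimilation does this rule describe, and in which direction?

The rule copies the place features (abbreviated [Place]) from the environment onto the target, so the assimilating feature is place.
Since the environment is written after the underscore, the trigger follows the target; the direction is regressive.

regressive place assimilation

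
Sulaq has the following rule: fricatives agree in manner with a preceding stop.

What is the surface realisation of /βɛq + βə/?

[βɛqbə]

/β/ is a voiced bilabial fricative. The preceding trigger /q/ is a stop, so /β/ must become a stop as well.
A voiced bilabial stop is [b], so the surface segment is [b].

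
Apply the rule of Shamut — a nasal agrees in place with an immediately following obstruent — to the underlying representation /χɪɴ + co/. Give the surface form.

The rule targets /ɴ/ (voiced uvular nasal), which sits before the trigger /c/ (palatal).
The voiced palatal nasal is [ɲ], so /ɴ/ → [ɲ].

[χɪɲco]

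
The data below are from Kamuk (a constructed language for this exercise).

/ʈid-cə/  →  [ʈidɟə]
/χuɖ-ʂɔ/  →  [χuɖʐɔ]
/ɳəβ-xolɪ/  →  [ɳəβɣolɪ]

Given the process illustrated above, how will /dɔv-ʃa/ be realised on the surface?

The data show progressive voicing assimilation: /c/ → [ɟ] after /d/; /ʂ/ → [ʐ] after /ɖ/; /x/ → [ɣ] after /β/. In each pair only voicing changes, matching the preceding consonant, while place and manner stay constant.
The rule targets /ʃ/ (voiceless postalveolar fricative), which sits after the trigger /v/ (voiced).
The voiced postalveolar fricative is [ʒ], so /ʃ/ → [ʒ].

[dɔvʒa]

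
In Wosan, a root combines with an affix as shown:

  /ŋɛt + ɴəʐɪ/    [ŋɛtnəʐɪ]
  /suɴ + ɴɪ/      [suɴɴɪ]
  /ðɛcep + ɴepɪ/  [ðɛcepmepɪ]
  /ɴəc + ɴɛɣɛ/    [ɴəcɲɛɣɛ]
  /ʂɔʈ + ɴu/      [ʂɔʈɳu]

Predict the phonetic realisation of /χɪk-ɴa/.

The data show progressive place assimilation: /ɴ/ → [n] after /t/; /ɴ/ → [m] after /p/; /ɴ/ → [ɲ] after /c/; /ɴ/ → [ɳ] after /ʈ/. In each pair only place changes, matching the preceding consonant, while manner and voice stay constant.
No alternation appears in [suɴɴɪ]: there the adjacent consonants already agree in place (/ɴ/ and /ɴ/ are both uvular), so this form is consistent with the same rule.
/ɴ/ is a voiced uvular nasal. The preceding trigger /k/ is velar, so /ɴ/ must become velar as well.
The voiced velar nasal is [ŋ], so /ɴ/ → [ŋ].

[χɪkŋa]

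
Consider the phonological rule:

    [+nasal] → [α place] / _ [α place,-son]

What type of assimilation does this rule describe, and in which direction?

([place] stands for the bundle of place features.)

regressive place assimilation

The shared variable α links the value of the place features (abbreviated [place]) on the target to the same value on the neighbouring segment, so place is the feature that assimilates.
The conditioning segment sits to the right of the focus bar, meaning the trigger follows the segment that changes — regressive assimilation.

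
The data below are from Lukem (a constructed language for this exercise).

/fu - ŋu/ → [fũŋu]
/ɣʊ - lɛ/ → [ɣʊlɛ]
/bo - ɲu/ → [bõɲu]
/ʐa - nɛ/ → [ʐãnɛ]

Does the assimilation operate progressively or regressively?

regressive

The vowel /u/ surfaces as nasalised [ũ] next to the following nasal /ŋ/ — it has acquired the [+nasal] feature of its neighbour.
The other forms show the same pattern: /o/ → [õ] before /ɲ/; /a/ → [ã] before /n/ — each time a vowel is nasalised next to a following nasal.
No change occurs in [ɣʊlɛ] because the vowel at the boundary is adjacent to an oral consonant, not a nasal (/ʊ/ next to /l/).
Because the conditioning nasal is to the right of the vowel that changes, the process is regressive (anticipatory).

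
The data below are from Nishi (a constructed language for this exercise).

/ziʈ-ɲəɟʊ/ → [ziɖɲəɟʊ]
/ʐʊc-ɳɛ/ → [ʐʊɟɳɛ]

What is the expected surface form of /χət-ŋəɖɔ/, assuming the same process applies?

[χədŋəɖɔ]

The data show regressive voicing assimilation: /ʈ/ → [ɖ] before /ɲ/; /c/ → [ɟ] before /ɳ/. In each pair only voicing changes, matching the following consonant, while place and manner stay constant.
/t/ is a voiceless alveolar stop. The following trigger /ŋ/ is voiced, so /t/ must become voiced as well.
Changing only its voicing to voiced gives [d] — the voiced alveolar stop.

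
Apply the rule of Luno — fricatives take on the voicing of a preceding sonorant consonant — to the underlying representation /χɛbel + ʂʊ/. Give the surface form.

[χɛbelʐʊ]

The rule targets /ʂ/ (voiceless retroflex fricative), which sits after the trigger /l/ (voiced).
A voiced retroflex fricative is [ʐ], so the surface segment is [ʐ].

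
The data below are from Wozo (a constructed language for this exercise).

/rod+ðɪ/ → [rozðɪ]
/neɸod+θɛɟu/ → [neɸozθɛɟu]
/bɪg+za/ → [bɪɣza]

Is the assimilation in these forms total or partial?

partial assimilation

Comparing underlying and surface forms, /d/ → [z] is the alternation; the neighbouring /ð/ is constant.
The change stop → fricative matches the manner of the following /ð/, identifying this as manner assimilation.
Place and voice are unchanged, so the assimilation is partial, not total.
The same holds elsewhere in the data: /d/ → [z] before /θ/ (stop → fricative, matching a fricative); /g/ → [ɣ] before /z/ (stop → fricative, matching a fricative) — only manner changes, and always toward the following segment.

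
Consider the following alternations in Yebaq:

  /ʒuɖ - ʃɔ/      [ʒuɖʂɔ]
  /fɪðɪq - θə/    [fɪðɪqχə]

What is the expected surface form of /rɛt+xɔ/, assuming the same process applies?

[rɛtsɔ]

The data show progressive place assimilation: /ʃ/ → [ʂ] after /ɖ/; /θ/ → [χ] after /q/. In each pair only place changes, matching the preceding consonant, while manner and voice stay constant.
/x/ is a voiceless velar fricative. The preceding trigger /t/ is alveolar, so /x/ must become alveolar as well.
A voiceless alveolar fricative is [s], so the surface segment is [s].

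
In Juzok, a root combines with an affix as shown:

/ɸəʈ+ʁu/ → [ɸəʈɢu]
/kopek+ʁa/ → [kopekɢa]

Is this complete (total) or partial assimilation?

partial assimilation

Underlying /ʁ/ is realised as [ɢ] next to /ʈ/; /ʈ/ itself does not change.
The change fricative → stop matches the manner of the preceding /ʈ/, identifying this as manner assimilation.
Place and voice are unchanged, so the assimilation is partial, not total.
Checking the remaining alternation: /ʁ/ → [ɢ] after /k/ (fricative → stop, matching a stop) — only manner changes, and always toward the preceding segment.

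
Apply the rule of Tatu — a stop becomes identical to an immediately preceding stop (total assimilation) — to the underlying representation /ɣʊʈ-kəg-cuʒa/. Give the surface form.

/k/ is the segment targeted by the rule; it sits immediately after /ʈ/, so it assimilates completely and surfaces as [ʈ].
At the second juncture, /c/ likewise becomes [g] adjacent to /g/.

[ɣʊʈʈəgguʒa]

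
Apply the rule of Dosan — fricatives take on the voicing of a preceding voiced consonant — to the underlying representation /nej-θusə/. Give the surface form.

[nejðusə]

The rule targets /θ/ (voiceless dental fricative), which sits after the trigger /j/ (voiced).
A voiced dental fricative is [ð], so the surface segment is [ð].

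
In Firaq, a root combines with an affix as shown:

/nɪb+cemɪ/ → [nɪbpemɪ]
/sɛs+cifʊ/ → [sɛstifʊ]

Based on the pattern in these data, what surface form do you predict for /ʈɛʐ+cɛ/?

[ʈɛʐʈɛ]

The data show progressive place assimilation: /c/ → [p] after /b/; /c/ → [t] after /s/. In each pair only place changes, matching the preceding consonant, while manner and voice stay constant.
The rule targets /c/ (voiceless palatal stop), which sits after the trigger /ʐ/ (retroflex).
Changing only its place to retroflex gives [ʈ] — the voiceless retroflex stop.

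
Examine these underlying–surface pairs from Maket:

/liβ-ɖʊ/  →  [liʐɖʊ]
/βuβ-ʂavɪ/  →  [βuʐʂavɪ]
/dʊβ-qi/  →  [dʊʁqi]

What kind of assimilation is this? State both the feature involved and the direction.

Underlying /β/ is realised as [ʐ] next to /ɖ/; /ɖ/ itself does not change.
/β/ is bilabial while /ɖ/ is retroflex; the output [ʐ] is retroflex, matching the trigger — so the feature that spreads is place.
Manner and voice are unchanged, so the assimilation is partial, not total.
The other alternating forms pattern the same way: /β/ → [ʐ] before /ʂ/ (bilabial → retroflex, matching retroflex); /β/ → [ʁ] before /q/ (bilabial → uvular, matching uvular) — only place changes, and always toward the following segment.
The trigger is the following segment, so the direction is regressive (anticipatory).

regressive place assimilation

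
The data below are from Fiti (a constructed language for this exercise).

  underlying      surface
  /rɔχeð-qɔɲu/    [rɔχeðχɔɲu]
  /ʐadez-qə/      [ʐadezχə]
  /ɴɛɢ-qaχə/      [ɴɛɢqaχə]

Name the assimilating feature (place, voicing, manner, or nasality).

manner

The segment that alternates is /q/, which surfaces as [χ] when adjacent to /ð/.
/q/ is a stop while /ð/ is a fricative; the output [χ] is a fricative, matching the trigger — so the feature that spreads is manner.
The same holds elsewhere in the data: /q/ → [χ] after /z/ (stop → fricative, matching a fricative) — only manner changes, and always toward the preceding segment.
Nothing changes in [ɴɛɢqaχə]: there the adjacent consonants already agree in manner (/q/ and /ɢ/ are both stops), so this form is consistent with the same rule.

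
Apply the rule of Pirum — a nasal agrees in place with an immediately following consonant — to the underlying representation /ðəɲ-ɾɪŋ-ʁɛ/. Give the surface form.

[ðənɾɪɴʁɛ]

The rule targets /ɲ/ (voiced palatal nasal), which sits before the trigger /ɾ/ (alveolar).
Changing only its place to alveolar gives [n] — the voiced alveolar nasal.
The same rule applies at the second boundary: /ŋ/ → [ɴ] next to /ʁ/.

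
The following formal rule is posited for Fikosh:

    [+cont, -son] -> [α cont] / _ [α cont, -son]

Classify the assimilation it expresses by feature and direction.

The rule copies [cont] (continuancy) from the environment onto the target fricatives; since [±cont] encodes the stop/fricative manner contrast, the assimilating dimension is manner.
The conditioning segment sits to the right of the focus bar, meaning the trigger follows the segment that changes — regressive assimilation.

regressive manner assimilation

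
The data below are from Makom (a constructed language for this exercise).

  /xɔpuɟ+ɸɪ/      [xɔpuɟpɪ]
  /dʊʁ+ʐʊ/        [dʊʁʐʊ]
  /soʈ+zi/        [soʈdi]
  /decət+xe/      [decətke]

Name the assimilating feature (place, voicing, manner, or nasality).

Comparing underlying and surface forms, /ɸ/ → [p] is the alternation; the neighbouring /ɟ/ is constant.
/ɸ/ is a fricative while /ɟ/ is a stop; the output [p] is a stop, matching the trigger — so the feature that spreads is manner.
The same holds elsewhere in the data: /z/ → [d] after /ʈ/ (fricative → stop, matching a stop); /x/ → [k] after /t/ (fricative → stop, matching a stop) — only manner changes, and always toward the preceding segment.
Nothing changes in [dʊʁʐʊ]: there the adjacent consonants already agree in manner (/ʐ/ and /ʁ/ are both fricatives), so this form is consistent with the same rule.

manner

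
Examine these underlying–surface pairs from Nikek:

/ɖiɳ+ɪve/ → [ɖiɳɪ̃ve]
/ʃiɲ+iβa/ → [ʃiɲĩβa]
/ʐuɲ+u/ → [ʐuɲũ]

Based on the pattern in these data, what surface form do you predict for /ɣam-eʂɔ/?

[ɣamẽʂɔ]

The data show progressive nasality assimilation (vowel nasalisation): /ɪ/ → [ɪ̃] after /ɳ/; /i/ → [ĩ] after /ɲ/; /u/ → [ũ] after /ɲ/ — a vowel is nasalised by an immediately preceding nasal consonant.
/e/ sits next to the nasal /m/ and is therefore nasalised to [ẽ].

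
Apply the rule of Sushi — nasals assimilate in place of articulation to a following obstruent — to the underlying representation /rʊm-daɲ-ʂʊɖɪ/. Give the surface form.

The rule targets /m/ (voiced bilabial nasal), which sits before the trigger /d/ (alveolar).
The voiced alveolar nasal is [n], so /m/ → [n].
The same rule applies at the second boundary: /ɲ/ → [ɳ] next to /ʂ/.

[rʊndaɳʂʊɖɪ]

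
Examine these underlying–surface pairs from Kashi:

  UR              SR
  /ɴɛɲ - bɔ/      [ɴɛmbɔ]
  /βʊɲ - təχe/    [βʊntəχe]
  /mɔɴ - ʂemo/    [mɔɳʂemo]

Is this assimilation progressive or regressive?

Underlying /ɲ/ is realised as [m] next to /b/; /b/ itself does not change.
/ɲ/ is palatal while /b/ is bilabial; the output [m] is bilabial, matching the trigger — so the feature that spreads is place.
Checking the remaining alternations: /ɲ/ → [n] before /t/ (palatal → alveolar, matching alveolar); /ɴ/ → [ɳ] before /ʂ/ (uvular → retroflex, matching retroflex) — only place changes, and always toward the following segment.
The trigger is the following segment, so the direction is regressive (anticipatory).

regressive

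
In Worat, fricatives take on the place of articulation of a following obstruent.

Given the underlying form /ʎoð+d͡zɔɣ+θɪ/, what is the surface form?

[ʎozd͡zɔðθɪ]

/ð/ is a voiced dental fricative. The following trigger /d͡z/ is alveolar, so /ð/ must become alveolar as well.
A voiced alveolar fricative is [z], so the surface segment is [z].
At the second juncture, /ɣ/ likewise becomes [ð] adjacent to /θ/.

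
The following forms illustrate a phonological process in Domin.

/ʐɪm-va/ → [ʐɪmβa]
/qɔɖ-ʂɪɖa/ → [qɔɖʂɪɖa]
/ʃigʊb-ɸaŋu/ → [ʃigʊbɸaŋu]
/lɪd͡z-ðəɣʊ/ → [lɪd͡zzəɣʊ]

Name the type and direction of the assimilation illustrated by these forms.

progressive place assimilation

Comparing underlying and surface forms, /v/ → [β] is the alternation; the neighbouring /m/ is constant.
/v/ is labiodental while /m/ is bilabial; the output [β] is bilabial, matching the trigger — so the feature that spreads is place.
Manner and voice are unchanged, so the assimilation is partial, not total.
Checking the remaining alternation: /ð/ → [z] after /d͡z/ (dental → alveolar, matching alveolar) — only place changes, and always toward the preceding segment.
Nothing changes in [qɔɖʂɪɖa], [ʃigʊbɸaŋu]: there the adjacent consonants already agree in place (/ʂ/ and /ɖ/ are both retroflex; /ɸ/ and /b/ are both bilabial), so these forms are consistent with the same rule.
The trigger is the preceding segment, so the direction is progressive (perseverative).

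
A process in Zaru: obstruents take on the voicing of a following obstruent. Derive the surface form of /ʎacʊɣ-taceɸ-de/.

[ʎacʊxtaceβde]

/ɣ/ is a voiced velar fricative. The following trigger /t/ is voiceless, so /ɣ/ must become voiceless as well.
A voiceless velar fricative is [x], so the surface segment is [x].
At the second juncture, /ɸ/ likewise becomes [β] adjacent to /d/.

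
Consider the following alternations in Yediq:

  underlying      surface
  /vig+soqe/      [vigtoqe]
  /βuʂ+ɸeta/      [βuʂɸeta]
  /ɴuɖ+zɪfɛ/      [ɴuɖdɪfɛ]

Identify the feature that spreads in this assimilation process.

Comparing underlying and surface forms, /s/ → [t] is the alternation; the neighbouring /g/ is constant.
The change fricative → stop matches the manner of the preceding /g/, identifying this as manner assimilation.
The same holds elsewhere in the data: /z/ → [d] after /ɖ/ (fricative → stop, matching a stop) — only manner changes, and always toward the preceding segment.
No alternation appears in [βuʂɸeta]: there the adjacent consonants already agree in manner (/ɸ/ and /ʂ/ are both fricatives), so this form is consistent with the same rule.

manner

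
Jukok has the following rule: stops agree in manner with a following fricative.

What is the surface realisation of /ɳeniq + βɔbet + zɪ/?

/q/ is a voiceless uvular stop. The following trigger /β/ is a fricative, so /q/ must become a fricative as well.
Changing only its manner to fricative gives [χ] — the voiceless uvular fricative.
The same rule applies at the second boundary: /t/ → [s] next to /z/.

[ɳeniχβɔbeszɪ]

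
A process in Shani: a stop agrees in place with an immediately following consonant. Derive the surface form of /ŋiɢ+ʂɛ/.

/ɢ/ is a voiced uvular stop. The following trigger /ʂ/ is retroflex, so /ɢ/ must become retroflex as well.
The voiced retroflex stop is [ɖ], so /ɢ/ → [ɖ].

[ŋiɖʂɛ]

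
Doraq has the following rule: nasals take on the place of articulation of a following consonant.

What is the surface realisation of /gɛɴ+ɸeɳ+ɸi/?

/ɴ/ is a voiced uvular nasal. The following trigger /ɸ/ is bilabial, so /ɴ/ must become bilabial as well.
A voiced bilabial nasal is [m], so the surface segment is [m].
The same rule applies at the second boundary: /ɳ/ → [m] next to /ɸ/.

[gɛmɸemɸi]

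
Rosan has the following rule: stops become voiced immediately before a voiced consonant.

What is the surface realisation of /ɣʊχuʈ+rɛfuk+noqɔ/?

[ɣʊχuɖrɛfugnoqɔ]

/ʈ/ is a voiceless retroflex stop. The following trigger /r/ is voiced, so /ʈ/ must become voiced as well.
A voiced retroflex stop is [ɖ], so the surface segment is [ɖ].
At the second juncture, /k/ likewise becomes [g] adjacent to /n/.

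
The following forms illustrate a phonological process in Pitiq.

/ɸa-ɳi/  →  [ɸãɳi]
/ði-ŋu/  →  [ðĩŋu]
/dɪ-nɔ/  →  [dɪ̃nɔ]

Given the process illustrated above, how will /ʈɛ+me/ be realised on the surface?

[ʈɛ̃me]

The data show regressive nasality assimilation (vowel nasalisation): /a/ → [ã] before /ɳ/; /i/ → [ĩ] before /ŋ/; /ɪ/ → [ɪ̃] before /n/ — a vowel is nasalised by an immediately following nasal consonant.
/ɛ/ sits next to the nasal /m/ and is therefore nasalised to [ɛ̃].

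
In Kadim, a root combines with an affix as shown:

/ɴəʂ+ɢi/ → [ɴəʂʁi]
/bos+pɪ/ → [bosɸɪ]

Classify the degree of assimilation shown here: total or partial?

partial assimilation

Comparing underlying and surface forms, /ɢ/ → [ʁ] is the alternation; the neighbouring /ʂ/ is constant.
The change stop → fricative matches the manner of the preceding /ʂ/, identifying this as manner assimilation.
Place and voice are unchanged, so the assimilation is partial, not total.
Checking the remaining alternation: /p/ → [ɸ] after /s/ (stop → fricative, matching a fricative) — only manner changes, and always toward the preceding segment.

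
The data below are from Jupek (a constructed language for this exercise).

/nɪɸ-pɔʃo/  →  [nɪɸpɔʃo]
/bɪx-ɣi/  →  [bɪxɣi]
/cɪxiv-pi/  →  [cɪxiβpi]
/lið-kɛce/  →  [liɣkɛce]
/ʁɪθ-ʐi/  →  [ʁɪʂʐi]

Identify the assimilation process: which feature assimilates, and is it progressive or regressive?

regressive place assimilation

The segment that alternates is /v/, which surfaces as [β] when adjacent to /p/.
The change labiodental → bilabial matches the place of the following /p/, identifying this as place assimilation.
Manner and voice are unchanged, so the assimilation is partial, not total.
Checking the remaining alternations: /ð/ → [ɣ] before /k/ (dental → velar, matching velar); /θ/ → [ʂ] before /ʐ/ (dental → retroflex, matching retroflex) — only place changes, and always toward the following segment.
No alternation appears in [nɪɸpɔʃo], [bɪxɣi]: there the adjacent consonants already agree in place (/ɸ/ and /p/ are both bilabial; /x/ and /ɣ/ are both velar), so these forms are consistent with the same rule.
Since the segment that changes precedes the conditioning segment, the assimilation is regressive.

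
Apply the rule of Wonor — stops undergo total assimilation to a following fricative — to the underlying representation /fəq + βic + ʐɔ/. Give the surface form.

/q/ is the segment targeted by the rule; it sits immediately before /β/, so it assimilates completely and surfaces as [β].
At the second juncture, /c/ likewise becomes [ʐ] adjacent to /ʐ/.

[fəββiʐʐɔ]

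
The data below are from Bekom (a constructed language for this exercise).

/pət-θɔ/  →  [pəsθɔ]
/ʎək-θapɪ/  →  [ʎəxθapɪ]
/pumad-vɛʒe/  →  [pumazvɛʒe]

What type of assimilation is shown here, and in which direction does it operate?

The segment that alternates is /t/, which surfaces as [s] when adjacent to /θ/.
/t/ is a stop while /θ/ is a fricative; the output [s] is a fricative, matching the trigger — so the feature that spreads is manner.
Place and voice are unchanged, so the assimilation is partial, not total.
The other alternating forms pattern the same way: /k/ → [x] before /θ/ (stop → fricative, matching a fricative); /d/ → [z] before /v/ (stop → fricative, matching a fricative) — only manner changes, and always toward the following segment.
Since the segment that changes precedes the conditioning segment, the assimilation is regressive.

regressive manner assimilation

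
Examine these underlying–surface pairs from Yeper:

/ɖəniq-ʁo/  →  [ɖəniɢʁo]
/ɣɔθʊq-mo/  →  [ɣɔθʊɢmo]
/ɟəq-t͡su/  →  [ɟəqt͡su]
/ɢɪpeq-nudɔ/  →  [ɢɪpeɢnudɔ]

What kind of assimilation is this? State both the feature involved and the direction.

regressive voicing assimilation

Comparing underlying and surface forms, /q/ → [ɢ] is the alternation; the neighbouring /ʁ/ is constant.
/q/ is voiceless while /ʁ/ is voiced; the output [ɢ] is voiced, matching the trigger — so the feature that spreads is voicing.
Place and manner are unchanged, so the assimilation is partial, not total.
The same holds elsewhere in the data: /q/ → [ɢ] before /m/ (voiceless → voiced, matching voiced); /q/ → [ɢ] before /n/ (voiceless → voiced, matching voiced) — only voicing changes, and always toward the following segment.
No alternation appears in [ɟəqt͡su]: there the adjacent consonants already agree in voicing (/q/ and /t͡s/ are both voiceless), so this form is consistent with the same rule.
Since the segment that changes precedes the conditioning segment, the assimilation is regressive.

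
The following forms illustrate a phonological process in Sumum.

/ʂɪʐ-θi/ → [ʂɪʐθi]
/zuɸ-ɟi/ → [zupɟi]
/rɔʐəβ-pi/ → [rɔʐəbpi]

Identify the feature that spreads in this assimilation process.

Comparing underlying and surface forms, /ɸ/ → [p] is the alternation; the neighbouring /ɟ/ is constant.
The change fricative → stop matches the manner of the following /ɟ/, identifying this as manner assimilation.
The other alternating form patterns the same way: /β/ → [b] before /p/ (fricative → stop, matching a stop) — only manner changes, and always toward the following segment.
Nothing changes in [ʂɪʐθi]: there the adjacent consonants already agree in manner (/ʐ/ and /θ/ are both fricatives), so this form is consistent with the same rule.

manner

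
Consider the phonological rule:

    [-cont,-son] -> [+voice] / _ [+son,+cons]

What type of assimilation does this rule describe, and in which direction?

regressive voicing assimilation

The structural change is [+voice], and the conditioning segment [+son,+cons] (a sonorant consonant) is itself voiced, so the target comes to share the voicing of its neighbour — voicing assimilation.
The conditioning segment sits to the right of the focus bar, meaning the trigger follows the segment that changes — regressive assimilation.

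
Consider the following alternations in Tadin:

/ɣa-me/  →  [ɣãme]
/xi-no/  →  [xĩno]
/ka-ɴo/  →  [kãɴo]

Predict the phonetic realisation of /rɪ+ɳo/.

The data show regressive nasality assimilation (vowel nasalisation): /a/ → [ã] before /m/; /i/ → [ĩ] before /n/; /a/ → [ã] before /ɴ/ — a vowel is nasalised by an immediately following nasal consonant.
/ɪ/ sits next to the nasal /ɳ/ and is therefore nasalised to [ɪ̃].

[rɪ̃ɳo]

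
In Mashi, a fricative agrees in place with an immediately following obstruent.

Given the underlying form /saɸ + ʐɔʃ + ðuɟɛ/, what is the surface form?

[saʂʐɔθðuɟɛ]

The rule targets /ɸ/ (voiceless bilabial fricative), which sits before the trigger /ʐ/ (retroflex).
A voiceless retroflex fricative is [ʂ], so the surface segment is [ʂ].
The same rule applies at the second boundary: /ʃ/ → [θ] next to /ð/.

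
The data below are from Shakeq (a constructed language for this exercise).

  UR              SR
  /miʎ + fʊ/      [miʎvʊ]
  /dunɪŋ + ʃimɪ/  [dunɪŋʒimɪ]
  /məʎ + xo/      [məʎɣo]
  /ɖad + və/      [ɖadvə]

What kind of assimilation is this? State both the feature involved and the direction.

progressive voicing assimilation

Underlying /f/ is realised as [v] next to /ʎ/; /ʎ/ itself does not change.
The change voiceless → voiced matches the voicing of the preceding /ʎ/, identifying this as voicing assimilation.
Place and manner are unchanged, so the assimilation is partial, not total.
Checking the remaining alternations: /ʃ/ → [ʒ] after /ŋ/ (voiceless → voiced, matching voiced); /x/ → [ɣ] after /ʎ/ (voiceless → voiced, matching voiced) — only voicing changes, and always toward the preceding segment.
Nothing changes in [ɖadvə]: there the adjacent consonants already agree in voicing (/v/ and /d/ are both voiced), so this form is consistent with the same rule.
Since the segment that changes follows the conditioning segment, the assimilation is progressive.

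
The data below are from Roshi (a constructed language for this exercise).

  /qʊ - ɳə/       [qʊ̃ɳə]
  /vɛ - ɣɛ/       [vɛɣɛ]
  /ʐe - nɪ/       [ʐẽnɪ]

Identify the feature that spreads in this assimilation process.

nasality

The vowel /ʊ/ surfaces as nasalised [ʊ̃] next to the following nasal /ɳ/ — it has acquired the [+nasal] feature of its neighbour.
The other form shows the same pattern: /e/ → [ẽ] before /n/ — each time a vowel is nasalised next to a following nasal.
No change occurs in [vɛɣɛ] because the vowel at the boundary is adjacent to an oral consonant, not a nasal (/ɛ/ next to /ɣ/).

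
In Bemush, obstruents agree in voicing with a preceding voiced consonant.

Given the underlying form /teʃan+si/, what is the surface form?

[teʃanzi]

The rule targets /s/ (voiceless alveolar fricative), which sits after the trigger /n/ (voiced).
A voiced alveolar fricative is [z], so the surface segment is [z].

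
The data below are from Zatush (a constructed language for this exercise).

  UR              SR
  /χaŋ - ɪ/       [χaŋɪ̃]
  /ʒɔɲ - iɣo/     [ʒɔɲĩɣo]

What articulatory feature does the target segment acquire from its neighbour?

The vowel /ɪ/ surfaces as nasalised [ɪ̃] next to the preceding nasal /ŋ/ — it has acquired the [+nasal] feature of its neighbour.
The other form shows the same pattern: /i/ → [ĩ] after /ɲ/ — each time a vowel is nasalised next to a preceding nasal.

nasality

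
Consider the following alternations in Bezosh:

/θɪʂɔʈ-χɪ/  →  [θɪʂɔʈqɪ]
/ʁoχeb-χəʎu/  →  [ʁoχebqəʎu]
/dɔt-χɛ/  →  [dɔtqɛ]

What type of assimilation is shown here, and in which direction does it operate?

progressive manner assimilation

The segment that alternates is /χ/, which surfaces as [q] when adjacent to /ʈ/.
The change fricative → stop matches the manner of the preceding /ʈ/, identifying this as manner assimilation.
Place and voice are unchanged, so the assimilation is partial, not total.
The same holds elsewhere in the data: /χ/ → [q] after /b/ (fricative → stop, matching a stop); /χ/ → [q] after /t/ (fricative → stop, matching a stop) — only manner changes, and always toward the preceding segment.
Since the segment that changes follows the conditioning segment, the assimilation is progressive.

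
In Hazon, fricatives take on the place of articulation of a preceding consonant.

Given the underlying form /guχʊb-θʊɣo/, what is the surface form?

The rule targets /θ/ (voiceless dental fricative), which sits after the trigger /b/ (bilabial).
Changing only its place to bilabial gives [ɸ] — the voiceless bilabial fricative.

[guχʊbɸʊɣo]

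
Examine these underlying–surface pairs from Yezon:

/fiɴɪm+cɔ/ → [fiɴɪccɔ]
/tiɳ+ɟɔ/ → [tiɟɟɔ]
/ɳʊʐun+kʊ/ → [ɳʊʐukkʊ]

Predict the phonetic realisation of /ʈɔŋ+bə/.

The data show regressive total assimilation (/m/ → [c] before /c/; /ɳ/ → [ɟ] before /ɟ/; /n/ → [k] before /k/): in every case the target segment becomes identical to its following neighbour, copying more than a single feature.
/ŋ/ is the segment targeted by the rule; it sits immediately before /b/, so it assimilates completely and surfaces as [b].

[ʈɔbbə]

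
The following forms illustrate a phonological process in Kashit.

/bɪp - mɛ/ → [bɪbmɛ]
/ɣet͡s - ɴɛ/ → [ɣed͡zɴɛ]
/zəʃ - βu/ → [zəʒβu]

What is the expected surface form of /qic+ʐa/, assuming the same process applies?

The data show regressive voicing assimilation: /p/ → [b] before /m/; /t͡s/ → [d͡z] before /ɴ/; /ʃ/ → [ʒ] before /β/. In each pair only voicing changes, matching the following consonant, while place and manner stay constant.
The rule targets /c/ (voiceless palatal stop), which sits before the trigger /ʐ/ (voiced).
Changing only its voicing to voiced gives [ɟ] — the voiced palatal stop.

[qiɟʐa]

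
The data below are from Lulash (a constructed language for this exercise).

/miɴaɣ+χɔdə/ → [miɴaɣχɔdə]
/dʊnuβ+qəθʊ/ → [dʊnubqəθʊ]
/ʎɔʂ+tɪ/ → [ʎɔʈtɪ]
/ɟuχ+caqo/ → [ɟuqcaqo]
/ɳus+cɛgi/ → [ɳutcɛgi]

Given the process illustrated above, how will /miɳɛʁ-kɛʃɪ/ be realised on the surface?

[miɳɛɢkɛʃɪ]

The data show regressive manner assimilation: /β/ → [b] before /q/; /ʂ/ → [ʈ] before /t/; /χ/ → [q] before /c/; /s/ → [t] before /c/. In each pair only manner changes, matching the following consonant, while place and voice stay constant.
Nothing changes in [miɴaɣχɔdə]: there the adjacent consonants already agree in manner (/ɣ/ and /χ/ are both fricatives), so this form is consistent with the same rule.
/ʁ/ is a voiced uvular fricative. The following trigger /k/ is a stop, so /ʁ/ must become a stop as well.
The voiced uvular stop is [ɢ], so /ʁ/ → [ɢ].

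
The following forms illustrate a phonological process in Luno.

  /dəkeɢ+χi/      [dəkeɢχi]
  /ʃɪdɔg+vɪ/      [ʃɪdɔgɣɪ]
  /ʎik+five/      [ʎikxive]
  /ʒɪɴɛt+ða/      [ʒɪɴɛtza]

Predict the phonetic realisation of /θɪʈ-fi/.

The data show progressive place assimilation: /v/ → [ɣ] after /g/; /f/ → [x] after /k/; /ð/ → [z] after /t/. In each pair only place changes, matching the preceding consonant, while manner and voice stay constant.
No alternation appears in [dəkeɢχi]: there the adjacent consonants already agree in place (/χ/ and /ɢ/ are both uvular), so this form is consistent with the same rule.
The rule targets /f/ (voiceless labiodental fricative), which sits after the trigger /ʈ/ (retroflex).
A voiceless retroflex fricative is [ʂ], so the surface segment is [ʂ].

[θɪʈʂi]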